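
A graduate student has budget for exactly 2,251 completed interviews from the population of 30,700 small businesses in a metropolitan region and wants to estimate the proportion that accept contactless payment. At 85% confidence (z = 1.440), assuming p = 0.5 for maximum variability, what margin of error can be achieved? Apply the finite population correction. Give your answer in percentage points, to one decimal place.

1.5

Finite-population factor: (N−n)/(N−1) = (30700−2251)/(30700−1) = 0.9267.
SE(p̂) = √[p(1−p)/n · (N−n)/(N−1)] = √[0.2500/2251 × 0.9267] = 0.01015.
E = z × SE = 1.440 × 0.01015 = 0.01461 ≈ 1.5 percentage points.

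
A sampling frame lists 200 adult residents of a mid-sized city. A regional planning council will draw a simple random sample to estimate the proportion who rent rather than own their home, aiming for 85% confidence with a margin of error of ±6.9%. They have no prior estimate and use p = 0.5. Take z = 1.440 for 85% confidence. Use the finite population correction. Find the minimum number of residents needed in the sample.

71

Unadjusted: n₀ = 1.440² × 0.50 × 0.50 / 0.069² ≈ 108.88, so n₀ = 109.
Finite population correction with N = 200: n = n₀ / (1 + (n₀−1)/N) = 109 / (1 + 108/200) = 109 / 1.5400 ≈ 70.78.
Rounding up, n = 71.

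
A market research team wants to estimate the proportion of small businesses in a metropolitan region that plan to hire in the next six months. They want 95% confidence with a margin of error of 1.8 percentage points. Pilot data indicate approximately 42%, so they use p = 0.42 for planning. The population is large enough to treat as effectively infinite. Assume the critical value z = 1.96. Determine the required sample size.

2889

With p = 0.42, p(1−p) = 0.2436.
n = z²·p(1−p)/E² = 1.96² × 0.2436 / 0.018² = 3.8416 × 0.2436 / 0.000324 ≈ 2888.31.
Rounding up gives n = 2889.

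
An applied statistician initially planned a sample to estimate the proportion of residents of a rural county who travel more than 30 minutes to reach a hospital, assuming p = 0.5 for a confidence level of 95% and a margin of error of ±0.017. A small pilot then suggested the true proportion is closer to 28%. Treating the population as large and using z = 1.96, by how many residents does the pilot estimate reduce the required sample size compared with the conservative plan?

644

Conservative (p = 0.5): n = 1.96² × 0.25 / 0.017² ≈ 3323.18 → 3324.
Using p = 0.28: p(1−p) = 0.2016, so n = 1.96² × 0.2016 / 0.017² ≈ 2679.82 → 2680.
Reduction: 3324 − 2680 = 644.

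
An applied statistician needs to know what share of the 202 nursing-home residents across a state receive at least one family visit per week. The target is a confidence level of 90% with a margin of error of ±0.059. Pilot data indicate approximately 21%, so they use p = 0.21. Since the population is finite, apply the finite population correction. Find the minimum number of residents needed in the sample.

For 90% confidence, z = 1.645.
Unadjusted: n₀ = 1.645² × 0.21 × 0.79 / 0.059² ≈ 128.97, so n₀ = 129.
Finite population correction with N = 202: n = n₀ / (1 + (n₀−1)/N) = 129 / (1 + 128/202) = 129 / 1.6337 ≈ 78.96.
Rounding up, n = 79.

79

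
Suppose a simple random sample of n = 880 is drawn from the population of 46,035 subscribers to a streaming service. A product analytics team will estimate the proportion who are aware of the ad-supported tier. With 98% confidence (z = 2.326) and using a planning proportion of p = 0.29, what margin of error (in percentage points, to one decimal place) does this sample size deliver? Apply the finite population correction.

Finite-population factor: (N−n)/(N−1) = (46035−880)/(46035−1) = 0.9809.
SE(p̂) = √[p(1−p)/n · (N−n)/(N−1)] = √[0.2059/880 × 0.9809] = 0.01515.
E = z × SE = 2.326 × 0.01515 = 0.03524 ≈ 3.5 percentage points.

3.5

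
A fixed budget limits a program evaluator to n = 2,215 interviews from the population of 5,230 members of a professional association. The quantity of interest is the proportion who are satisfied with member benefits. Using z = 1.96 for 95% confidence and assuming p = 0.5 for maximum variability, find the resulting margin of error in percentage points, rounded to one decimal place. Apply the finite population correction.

Finite-population factor: (N−n)/(N−1) = (5230−2215)/(5230−1) = 0.5766.
SE(p̂) = √[p(1−p)/n · (N−n)/(N−1)] = √[0.2500/2215 × 0.5766] = 0.00807.
E = z × SE = 1.96 × 0.00807 = 0.01581 ≈ 1.6 percentage points.

1.6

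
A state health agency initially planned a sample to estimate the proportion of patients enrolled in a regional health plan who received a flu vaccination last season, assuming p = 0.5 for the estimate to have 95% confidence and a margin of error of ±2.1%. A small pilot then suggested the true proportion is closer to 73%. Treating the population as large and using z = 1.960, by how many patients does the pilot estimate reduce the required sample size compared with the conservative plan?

461

Conservative (p = 0.5): n = 1.960² × 0.25 / 0.021² ≈ 2177.78 → 2178.
Using p = 0.73: p(1−p) = 0.1971, so n = 1.960² × 0.1971 / 0.021² ≈ 1716.96 → 1717.
Reduction: 2178 − 1717 = 461.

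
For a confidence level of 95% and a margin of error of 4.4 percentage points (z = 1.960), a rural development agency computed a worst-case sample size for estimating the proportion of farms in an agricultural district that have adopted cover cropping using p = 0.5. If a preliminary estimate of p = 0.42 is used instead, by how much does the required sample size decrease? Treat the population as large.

13

Conservative (p = 0.5): n = 1.960² × 0.25 / 0.044² ≈ 496.07 → 497.
Using p = 0.42: p(1−p) = 0.2436, so n = 1.960² × 0.2436 / 0.044² ≈ 483.37 → 484.
Reduction: 497 − 484 = 13.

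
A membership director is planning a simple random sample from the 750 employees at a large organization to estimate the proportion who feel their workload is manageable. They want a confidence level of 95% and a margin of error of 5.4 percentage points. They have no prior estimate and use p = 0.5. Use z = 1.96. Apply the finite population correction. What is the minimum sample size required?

Unadjusted: n₀ = 1.96² × 0.50 × 0.50 / 0.054² ≈ 329.36, so n₀ = 330.
Finite population correction with N = 750: n = n₀ / (1 + (n₀−1)/N) = 330 / (1 + 329/750) = 330 / 1.4387 ≈ 229.38.
Rounding up, n = 230.

230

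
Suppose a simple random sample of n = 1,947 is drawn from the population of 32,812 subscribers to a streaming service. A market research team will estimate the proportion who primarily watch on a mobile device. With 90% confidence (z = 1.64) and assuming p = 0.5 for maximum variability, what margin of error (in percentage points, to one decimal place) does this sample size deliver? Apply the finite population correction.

1.8

Finite-population factor: (N−n)/(N−1) = (32812−1947)/(32812−1) = 0.9407.
SE(p̂) = √[p(1−p)/n · (N−n)/(N−1)] = √[0.2500/1947 × 0.9407] = 0.01099.
E = z × SE = 1.64 × 0.01099 = 0.01802 ≈ 1.8 percentage points.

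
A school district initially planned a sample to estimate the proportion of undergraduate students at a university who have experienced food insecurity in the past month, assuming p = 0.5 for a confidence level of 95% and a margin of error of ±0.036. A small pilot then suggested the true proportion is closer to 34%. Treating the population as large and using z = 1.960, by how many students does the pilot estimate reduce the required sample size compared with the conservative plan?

76

Conservative (p = 0.5): n = 1.960² × 0.25 / 0.036² ≈ 741.05 → 742.
Using p = 0.34: p(1−p) = 0.2244, so n = 1.960² × 0.2244 / 0.036² ≈ 665.17 → 666.
Reduction: 742 − 666 = 76.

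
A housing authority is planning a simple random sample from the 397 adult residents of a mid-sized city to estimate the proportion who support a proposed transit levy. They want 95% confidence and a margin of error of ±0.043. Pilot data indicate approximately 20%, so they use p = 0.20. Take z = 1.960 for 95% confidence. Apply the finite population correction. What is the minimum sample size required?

182

Unadjusted: n₀ = 1.960² × 0.20 × 0.80 / 0.043² ≈ 332.43, so n₀ = 333.
Finite population correction with N = 397: n = n₀ / (1 + (n₀−1)/N) = 333 / (1 + 332/397) = 333 / 1.8363 ≈ 181.35.
Rounding up, n = 182.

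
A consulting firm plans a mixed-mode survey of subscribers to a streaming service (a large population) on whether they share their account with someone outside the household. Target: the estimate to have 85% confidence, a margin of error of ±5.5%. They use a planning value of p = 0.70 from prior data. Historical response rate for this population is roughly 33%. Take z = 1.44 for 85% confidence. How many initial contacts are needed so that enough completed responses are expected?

437

Completed interviews needed: n₀ = 1.44² × 0.2100 / 0.055² ≈ 143.95 → 144.
At a 33% response rate, contacts needed = 144 / 0.33 ≈ 436.36 → 437.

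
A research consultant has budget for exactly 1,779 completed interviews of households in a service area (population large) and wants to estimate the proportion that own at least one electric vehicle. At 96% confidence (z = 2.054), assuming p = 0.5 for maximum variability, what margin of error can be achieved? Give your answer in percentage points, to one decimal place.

SE(p̂) = √[p(1−p)/n] = √[0.2500/1779] = 0.01185.
E = z × SE = 2.054 × 0.01185 = 0.02435, or 2.4 percentage points.

2.4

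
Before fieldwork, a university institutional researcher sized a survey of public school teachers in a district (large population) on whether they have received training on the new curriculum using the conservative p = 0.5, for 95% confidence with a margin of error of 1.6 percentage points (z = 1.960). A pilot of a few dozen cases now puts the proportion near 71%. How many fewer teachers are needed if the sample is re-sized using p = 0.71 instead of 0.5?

662

Conservative (p = 0.5): n = 1.960² × 0.25 / 0.016² ≈ 3751.56 → 3752.
Using p = 0.71: p(1−p) = 0.2059, so n = 1.960² × 0.2059 / 0.016² ≈ 3089.79 → 3090.
Reduction: 3752 − 3090 = 662.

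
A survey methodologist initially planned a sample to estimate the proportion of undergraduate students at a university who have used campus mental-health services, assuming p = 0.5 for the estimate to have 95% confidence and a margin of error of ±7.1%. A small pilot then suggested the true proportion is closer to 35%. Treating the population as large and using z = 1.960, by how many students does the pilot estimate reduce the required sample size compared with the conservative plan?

17

Conservative (p = 0.5): n = 1.960² × 0.25 / 0.071² ≈ 190.52 → 191.
Using p = 0.35: p(1−p) = 0.2275, so n = 1.960² × 0.2275 / 0.071² ≈ 173.37 → 174.
Reduction: 191 − 174 = 17.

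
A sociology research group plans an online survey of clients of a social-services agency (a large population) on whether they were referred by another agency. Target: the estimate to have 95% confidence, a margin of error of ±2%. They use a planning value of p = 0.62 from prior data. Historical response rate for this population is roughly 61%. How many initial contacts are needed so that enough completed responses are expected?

3710

For 95% confidence, z = 1.960.
Completed interviews needed: n₀ = 1.960² × 0.2356 / 0.020² ≈ 2262.70 → 2263.
At a 61% response rate, contacts needed = 2263 / 0.61 ≈ 3709.84 → 3710.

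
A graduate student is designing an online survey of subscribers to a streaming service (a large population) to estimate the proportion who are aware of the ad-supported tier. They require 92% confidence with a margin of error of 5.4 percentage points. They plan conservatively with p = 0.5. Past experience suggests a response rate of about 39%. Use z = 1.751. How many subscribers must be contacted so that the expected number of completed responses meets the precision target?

675

Completed interviews needed: n₀ = 1.751² × 0.2500 / 0.054² ≈ 262.86 → 263.
At a 39% response rate, contacts needed = 263 / 0.39 ≈ 674.36 → 675.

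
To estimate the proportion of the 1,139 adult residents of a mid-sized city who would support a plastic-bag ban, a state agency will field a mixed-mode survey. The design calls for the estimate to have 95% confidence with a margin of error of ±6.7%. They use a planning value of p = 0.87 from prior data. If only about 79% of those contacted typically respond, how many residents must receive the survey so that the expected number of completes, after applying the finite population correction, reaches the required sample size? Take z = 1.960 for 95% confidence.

114

Completed interviews needed (unadjusted): n₀ = 1.960² × 0.1131 / 0.067² ≈ 96.79 → 97.
FPC for N = 1,139: n = 97 / (1 + 96/1139) = 97 / 1.0843 ≈ 89.46 → 90.
At a 79% response rate, contacts needed = 90 / 0.79 ≈ 113.92 → 114.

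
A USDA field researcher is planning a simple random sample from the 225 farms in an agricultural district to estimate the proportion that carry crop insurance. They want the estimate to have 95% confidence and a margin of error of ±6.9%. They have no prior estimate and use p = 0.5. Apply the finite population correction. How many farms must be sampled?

For 95% confidence, z = 1.960.
Unadjusted: n₀ = 1.960² × 0.50 × 0.50 / 0.069² ≈ 201.72, so n₀ = 202.
Finite population correction with N = 225: n = n₀ / (1 + (n₀−1)/N) = 202 / (1 + 201/225) = 202 / 1.8933 ≈ 106.69.
Rounding up, n = 107.

107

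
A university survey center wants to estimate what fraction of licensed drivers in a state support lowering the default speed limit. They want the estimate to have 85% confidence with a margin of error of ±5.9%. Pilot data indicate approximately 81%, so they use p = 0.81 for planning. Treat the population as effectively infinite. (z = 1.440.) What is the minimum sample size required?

92

With p = 0.81, p(1−p) = 0.1539.
n = z²·p(1−p)/E² = 1.440² × 0.1539 / 0.059² = 2.0736 × 0.1539 / 0.003481 ≈ 91.68.
Rounding up gives n = 92.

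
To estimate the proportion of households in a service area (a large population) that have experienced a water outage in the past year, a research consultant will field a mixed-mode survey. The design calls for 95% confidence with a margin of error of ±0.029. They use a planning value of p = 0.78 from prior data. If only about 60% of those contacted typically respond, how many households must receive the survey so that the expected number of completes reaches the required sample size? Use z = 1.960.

1307

Completed interviews needed: n₀ = 1.960² × 0.1716 / 0.029² ≈ 783.85 → 784.
At a 60% response rate, contacts needed = 784 / 0.60 ≈ 1306.67 → 1307.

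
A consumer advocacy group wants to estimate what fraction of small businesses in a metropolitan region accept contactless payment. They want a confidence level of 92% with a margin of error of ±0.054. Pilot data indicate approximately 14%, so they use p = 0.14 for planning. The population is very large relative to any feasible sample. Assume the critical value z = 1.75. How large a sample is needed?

127

With p = 0.14, p(1−p) = 0.1204.
n = z²·p(1−p)/E² = 1.75² × 0.1204 / 0.054² = 3.0625 × 0.1204 / 0.002916 ≈ 126.45.
Rounding up gives n = 127.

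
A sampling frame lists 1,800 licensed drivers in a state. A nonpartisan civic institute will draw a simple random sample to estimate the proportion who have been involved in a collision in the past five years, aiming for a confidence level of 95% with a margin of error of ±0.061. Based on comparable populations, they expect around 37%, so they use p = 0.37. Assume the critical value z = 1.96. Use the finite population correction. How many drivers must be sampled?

Unadjusted: n₀ = 1.96² × 0.37 × 0.63 / 0.061² ≈ 240.65, so n₀ = 241.
Finite population correction with N = 1,800: n = n₀ / (1 + (n₀−1)/N) = 241 / (1 + 240/1800) = 241 / 1.1333 ≈ 212.65.
Rounding up, n = 213.

213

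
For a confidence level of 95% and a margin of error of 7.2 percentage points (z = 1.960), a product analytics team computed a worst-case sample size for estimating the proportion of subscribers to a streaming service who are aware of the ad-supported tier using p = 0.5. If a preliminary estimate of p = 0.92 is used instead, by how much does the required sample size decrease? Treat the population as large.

Conservative (p = 0.5): n = 1.960² × 0.25 / 0.072² ≈ 185.26 → 186.
Using p = 0.92: p(1−p) = 0.0736, so n = 1.960² × 0.0736 / 0.072² ≈ 54.54 → 55.
Reduction: 186 − 55 = 131.

131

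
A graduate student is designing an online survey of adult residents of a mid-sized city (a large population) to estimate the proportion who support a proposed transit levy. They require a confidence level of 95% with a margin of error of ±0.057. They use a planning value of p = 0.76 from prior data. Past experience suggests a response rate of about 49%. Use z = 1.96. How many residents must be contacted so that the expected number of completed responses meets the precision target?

Completed interviews needed: n₀ = 1.96² × 0.1824 / 0.057² ≈ 215.67 → 216.
At a 49% response rate, contacts needed = 216 / 0.49 ≈ 440.82 → 441.

441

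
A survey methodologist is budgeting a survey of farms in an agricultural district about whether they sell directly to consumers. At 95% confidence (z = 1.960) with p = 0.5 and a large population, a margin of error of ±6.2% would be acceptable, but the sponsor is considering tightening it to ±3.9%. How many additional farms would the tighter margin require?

At ±6.2%: n = 1.960² × 0.2500 / 0.062² ≈ 249.84 → 250.
At ±3.9%: n = 1.960² × 0.2500 / 0.039² ≈ 631.43 → 632.
Additional respondents: 632 − 250 = 382.

382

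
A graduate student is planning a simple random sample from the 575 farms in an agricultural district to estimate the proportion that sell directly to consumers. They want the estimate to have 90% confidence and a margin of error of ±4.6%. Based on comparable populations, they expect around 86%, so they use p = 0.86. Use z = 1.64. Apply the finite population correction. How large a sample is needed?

Unadjusted: n₀ = 1.64² × 0.86 × 0.14 / 0.046² ≈ 153.04, so n₀ = 154.
Finite population correction with N = 575: n = n₀ / (1 + (n₀−1)/N) = 154 / (1 + 153/575) = 154 / 1.2661 ≈ 121.63.
Rounding up, n = 122.

122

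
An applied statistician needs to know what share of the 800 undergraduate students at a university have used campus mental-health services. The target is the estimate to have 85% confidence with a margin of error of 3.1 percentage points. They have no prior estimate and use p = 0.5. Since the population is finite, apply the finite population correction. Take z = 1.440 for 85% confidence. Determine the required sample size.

323

Unadjusted: n₀ = 1.440² × 0.50 × 0.50 / 0.031² ≈ 539.44, so n₀ = 540.
Finite population correction with N = 800: n = n₀ / (1 + (n₀−1)/N) = 540 / (1 + 539/800) = 540 / 1.6738 ≈ 322.63.
Rounding up, n = 323.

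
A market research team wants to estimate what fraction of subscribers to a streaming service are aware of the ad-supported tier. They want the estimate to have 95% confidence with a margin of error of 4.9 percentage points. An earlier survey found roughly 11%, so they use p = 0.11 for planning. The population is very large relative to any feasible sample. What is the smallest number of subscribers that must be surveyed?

For 95% confidence, z = 1.960.
With p = 0.11, p(1−p) = 0.0979.
n = z²·p(1−p)/E² = 1.960² × 0.0979 / 0.049² = 3.8416 × 0.0979 / 0.002401 ≈ 156.64.
Rounding up gives n = 157.

157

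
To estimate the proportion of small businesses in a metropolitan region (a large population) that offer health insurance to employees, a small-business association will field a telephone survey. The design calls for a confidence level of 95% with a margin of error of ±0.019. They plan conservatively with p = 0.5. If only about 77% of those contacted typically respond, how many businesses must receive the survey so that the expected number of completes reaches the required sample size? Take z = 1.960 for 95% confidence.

3456

Completed interviews needed: n₀ = 1.960² × 0.2500 / 0.019² ≈ 2660.39 → 2661.
At a 77% response rate, contacts needed = 2661 / 0.77 ≈ 3455.84 → 3456.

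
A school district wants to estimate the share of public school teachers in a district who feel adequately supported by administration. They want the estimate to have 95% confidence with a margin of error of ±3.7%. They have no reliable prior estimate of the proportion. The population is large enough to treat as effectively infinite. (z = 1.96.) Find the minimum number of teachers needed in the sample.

With no prior estimate, use p = 0.5, giving p(1−p) = 0.25.
n = z²·p(1−p)/E² = 1.96² × 0.2500 / 0.037² = 3.8416 × 0.2500 / 0.001369 ≈ 701.53.
Rounding up gives n = 702.

702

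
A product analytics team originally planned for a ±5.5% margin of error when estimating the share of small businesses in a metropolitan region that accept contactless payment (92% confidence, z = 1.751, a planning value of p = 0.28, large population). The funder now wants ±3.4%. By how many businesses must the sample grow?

330

At ±5.5%: n = 1.751² × 0.2016 / 0.055² ≈ 204.33 → 205.
At ±3.4%: n = 1.751² × 0.2016 / 0.034² ≈ 534.69 → 535.
Additional respondents: 535 − 205 = 330.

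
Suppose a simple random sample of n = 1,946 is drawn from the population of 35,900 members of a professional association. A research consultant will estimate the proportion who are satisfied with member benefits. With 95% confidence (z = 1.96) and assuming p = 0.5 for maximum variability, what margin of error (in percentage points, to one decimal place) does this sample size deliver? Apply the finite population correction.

2.2

Finite-population factor: (N−n)/(N−1) = (35900−1946)/(35900−1) = 0.9458.
SE(p̂) = √[p(1−p)/n · (N−n)/(N−1)] = √[0.2500/1946 × 0.9458] = 0.01102.
E = z × SE = 1.96 × 0.01102 = 0.02161 ≈ 2.2 percentage points.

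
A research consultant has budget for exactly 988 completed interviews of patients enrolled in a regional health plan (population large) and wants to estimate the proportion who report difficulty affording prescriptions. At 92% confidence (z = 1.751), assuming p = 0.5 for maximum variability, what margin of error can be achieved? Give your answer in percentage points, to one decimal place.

2.8

SE(p̂) = √[p(1−p)/n] = √[0.2500/988] = 0.01591.
E = z × SE = 1.751 × 0.01591 = 0.02785, or 2.8 percentage points.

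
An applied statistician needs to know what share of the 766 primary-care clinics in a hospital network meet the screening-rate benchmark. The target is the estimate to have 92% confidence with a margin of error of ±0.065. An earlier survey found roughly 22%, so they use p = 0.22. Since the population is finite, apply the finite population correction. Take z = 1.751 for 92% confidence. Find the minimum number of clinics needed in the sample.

108

Unadjusted: n₀ = 1.751² × 0.22 × 0.78 / 0.065² ≈ 124.53, so n₀ = 125.
Finite population correction with N = 766: n = n₀ / (1 + (n₀−1)/N) = 125 / (1 + 124/766) = 125 / 1.1619 ≈ 107.58.
Rounding up, n = 108.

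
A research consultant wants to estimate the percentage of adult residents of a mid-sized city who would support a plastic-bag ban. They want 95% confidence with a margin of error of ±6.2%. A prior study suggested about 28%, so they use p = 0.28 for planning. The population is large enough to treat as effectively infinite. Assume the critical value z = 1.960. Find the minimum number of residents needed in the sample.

With p = 0.28, p(1−p) = 0.2016.
n = z²·p(1−p)/E² = 1.960² × 0.2016 / 0.062² = 3.8416 × 0.2016 / 0.003844 ≈ 201.47.
Rounding up gives n = 202.

202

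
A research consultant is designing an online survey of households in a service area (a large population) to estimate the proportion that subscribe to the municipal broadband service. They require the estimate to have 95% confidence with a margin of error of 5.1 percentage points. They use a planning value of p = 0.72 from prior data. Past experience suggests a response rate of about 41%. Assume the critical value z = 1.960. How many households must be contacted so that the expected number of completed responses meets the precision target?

Completed interviews needed: n₀ = 1.960² × 0.2016 / 0.051² ≈ 297.76 → 298.
At a 41% response rate, contacts needed = 298 / 0.41 ≈ 726.83 → 727.

727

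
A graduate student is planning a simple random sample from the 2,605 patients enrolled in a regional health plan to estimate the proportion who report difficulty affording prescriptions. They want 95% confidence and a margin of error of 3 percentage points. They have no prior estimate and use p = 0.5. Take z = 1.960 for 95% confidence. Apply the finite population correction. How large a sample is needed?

758

Unadjusted: n₀ = 1.960² × 0.50 × 0.50 / 0.030² ≈ 1067.11, so n₀ = 1068.
Finite population correction with N = 2,605: n = n₀ / (1 + (n₀−1)/N) = 1068 / (1 + 1067/2605) = 1068 / 1.4096 ≈ 757.66.
Rounding up, n = 758.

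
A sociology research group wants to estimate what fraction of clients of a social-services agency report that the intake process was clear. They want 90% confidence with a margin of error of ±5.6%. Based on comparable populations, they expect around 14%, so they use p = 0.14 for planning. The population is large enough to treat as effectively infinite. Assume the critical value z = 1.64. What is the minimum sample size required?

104

With p = 0.14, p(1−p) = 0.1204.
n = z²·p(1−p)/E² = 1.64² × 0.1204 / 0.056² = 2.6896 × 0.1204 / 0.003136 ≈ 103.26.
Rounding up gives n = 104.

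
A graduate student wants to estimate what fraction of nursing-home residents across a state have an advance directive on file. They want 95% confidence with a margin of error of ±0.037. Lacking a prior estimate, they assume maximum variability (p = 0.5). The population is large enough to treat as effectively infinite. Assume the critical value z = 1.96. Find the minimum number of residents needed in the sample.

With p = 0.5, p(1−p) = 0.25.
n = z²·p(1−p)/E² = 1.96² × 0.2500 / 0.037² = 3.8416 × 0.2500 / 0.001369 ≈ 701.53.
Rounding up gives n = 702.

702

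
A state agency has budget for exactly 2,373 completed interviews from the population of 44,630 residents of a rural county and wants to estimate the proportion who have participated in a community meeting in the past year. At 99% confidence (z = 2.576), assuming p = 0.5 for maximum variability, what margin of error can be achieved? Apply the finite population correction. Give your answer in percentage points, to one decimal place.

2.6

Finite-population factor: (N−n)/(N−1) = (44630−2373)/(44630−1) = 0.9469.
SE(p̂) = √[p(1−p)/n · (N−n)/(N−1)] = √[0.2500/2373 × 0.9469] = 0.00999.
E = z × SE = 2.576 × 0.00999 = 0.02573 ≈ 2.6 percentage points.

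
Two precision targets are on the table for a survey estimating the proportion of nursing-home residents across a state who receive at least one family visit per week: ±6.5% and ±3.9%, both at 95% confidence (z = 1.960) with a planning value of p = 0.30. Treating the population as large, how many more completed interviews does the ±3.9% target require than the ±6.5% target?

At ±6.5%: n = 1.960² × 0.2100 / 0.065² ≈ 190.94 → 191.
At ±3.9%: n = 1.960² × 0.2100 / 0.039² ≈ 530.40 → 531.
Additional respondents: 531 − 191 = 340.

340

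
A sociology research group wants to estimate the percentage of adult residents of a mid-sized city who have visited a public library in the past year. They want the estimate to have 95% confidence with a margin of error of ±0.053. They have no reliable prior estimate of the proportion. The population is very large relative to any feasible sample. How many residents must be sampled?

For 95% confidence, z = 1.96.
With no prior estimate, use p = 0.5, giving p(1−p) = 0.25.
n = z²·p(1−p)/E² = 1.96² × 0.2500 / 0.053² = 3.8416 × 0.2500 / 0.002809 ≈ 341.90.
Rounding up gives n = 342.

342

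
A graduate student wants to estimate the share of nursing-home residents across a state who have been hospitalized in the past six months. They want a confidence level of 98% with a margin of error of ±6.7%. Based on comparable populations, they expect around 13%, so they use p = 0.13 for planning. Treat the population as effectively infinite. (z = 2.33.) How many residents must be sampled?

137

With p = 0.13, p(1−p) = 0.1131.
n = z²·p(1−p)/E² = 2.33² × 0.1131 / 0.067² = 5.4289 × 0.1131 / 0.004489 ≈ 136.78.
Rounding up gives n = 137.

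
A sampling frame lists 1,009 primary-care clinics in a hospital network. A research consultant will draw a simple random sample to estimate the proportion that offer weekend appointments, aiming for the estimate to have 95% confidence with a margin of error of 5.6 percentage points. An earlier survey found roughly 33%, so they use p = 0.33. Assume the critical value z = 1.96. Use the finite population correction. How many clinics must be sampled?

214

Unadjusted: n₀ = 1.96² × 0.33 × 0.67 / 0.056² ≈ 270.85, so n₀ = 271.
Finite population correction with N = 1,009: n = n₀ / (1 + (n₀−1)/N) = 271 / (1 + 270/1009) = 271 / 1.2676 ≈ 213.79.
Rounding up, n = 214.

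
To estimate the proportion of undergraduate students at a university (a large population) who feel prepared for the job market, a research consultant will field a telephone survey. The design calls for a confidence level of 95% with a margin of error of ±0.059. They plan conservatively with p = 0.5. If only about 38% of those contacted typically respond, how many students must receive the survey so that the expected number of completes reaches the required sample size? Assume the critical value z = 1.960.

Completed interviews needed: n₀ = 1.960² × 0.2500 / 0.059² ≈ 275.90 → 276.
At a 38% response rate, contacts needed = 276 / 0.38 ≈ 726.32 → 727.

727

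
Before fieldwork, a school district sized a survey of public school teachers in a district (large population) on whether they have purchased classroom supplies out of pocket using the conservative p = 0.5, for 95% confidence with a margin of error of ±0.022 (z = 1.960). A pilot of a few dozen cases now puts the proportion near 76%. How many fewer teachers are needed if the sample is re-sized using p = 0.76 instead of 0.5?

Conservative (p = 0.5): n = 1.960² × 0.25 / 0.022² ≈ 1984.30 → 1985.
Using p = 0.76: p(1−p) = 0.1824, so n = 1.960² × 0.1824 / 0.022² ≈ 1447.74 → 1448.
Reduction: 1985 − 1448 = 537.

537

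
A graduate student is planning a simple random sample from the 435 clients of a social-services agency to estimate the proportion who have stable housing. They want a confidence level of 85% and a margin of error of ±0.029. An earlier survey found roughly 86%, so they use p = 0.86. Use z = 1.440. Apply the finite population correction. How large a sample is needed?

Unadjusted: n₀ = 1.440² × 0.86 × 0.14 / 0.029² ≈ 296.86, so n₀ = 297.
Finite population correction with N = 435: n = n₀ / (1 + (n₀−1)/N) = 297 / (1 + 296/435) = 297 / 1.6805 ≈ 176.74.
Rounding up, n = 177.

177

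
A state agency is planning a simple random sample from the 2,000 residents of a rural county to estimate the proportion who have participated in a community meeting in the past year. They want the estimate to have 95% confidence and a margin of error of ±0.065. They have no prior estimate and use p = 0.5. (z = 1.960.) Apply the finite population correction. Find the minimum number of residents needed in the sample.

Unadjusted: n₀ = 1.960² × 0.50 × 0.50 / 0.065² ≈ 227.31, so n₀ = 228.
Finite population correction with N = 2,000: n = n₀ / (1 + (n₀−1)/N) = 228 / (1 + 227/2000) = 228 / 1.1135 ≈ 204.76.
Rounding up, n = 205.

205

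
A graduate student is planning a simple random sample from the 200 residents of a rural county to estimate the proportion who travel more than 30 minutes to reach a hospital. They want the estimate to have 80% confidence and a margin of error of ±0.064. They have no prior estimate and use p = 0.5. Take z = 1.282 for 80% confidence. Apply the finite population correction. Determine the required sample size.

68

Unadjusted: n₀ = 1.282² × 0.50 × 0.50 / 0.064² ≈ 100.31, so n₀ = 101.
Finite population correction with N = 200: n = n₀ / (1 + (n₀−1)/N) = 101 / (1 + 100/200) = 101 / 1.5000 ≈ 67.33.
Rounding up, n = 68.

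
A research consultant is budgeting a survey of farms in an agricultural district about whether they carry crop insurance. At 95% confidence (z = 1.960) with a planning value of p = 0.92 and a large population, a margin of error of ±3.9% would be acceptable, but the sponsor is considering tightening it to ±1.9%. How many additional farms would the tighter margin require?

598

At ±3.9%: n = 1.960² × 0.0736 / 0.039² ≈ 185.89 → 186.
At ±1.9%: n = 1.960² × 0.0736 / 0.019² ≈ 783.22 → 784.
Additional respondents: 784 − 186 = 598.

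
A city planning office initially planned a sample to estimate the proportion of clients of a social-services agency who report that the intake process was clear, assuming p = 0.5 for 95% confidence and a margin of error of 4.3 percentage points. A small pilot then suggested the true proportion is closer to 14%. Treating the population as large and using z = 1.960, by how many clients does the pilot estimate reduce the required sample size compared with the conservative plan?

269

Conservative (p = 0.5): n = 1.960² × 0.25 / 0.043² ≈ 519.42 → 520.
Using p = 0.14: p(1−p) = 0.1204, so n = 1.960² × 0.1204 / 0.043² ≈ 250.15 → 251.
Reduction: 520 − 251 = 269.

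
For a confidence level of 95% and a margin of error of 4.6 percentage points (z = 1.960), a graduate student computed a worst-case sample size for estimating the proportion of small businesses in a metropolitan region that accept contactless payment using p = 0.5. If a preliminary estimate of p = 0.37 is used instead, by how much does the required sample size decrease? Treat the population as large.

30

Conservative (p = 0.5): n = 1.960² × 0.25 / 0.046² ≈ 453.88 → 454.
Using p = 0.37: p(1−p) = 0.2331, so n = 1.960² × 0.2331 / 0.046² ≈ 423.19 → 424.
Reduction: 454 − 424 = 30.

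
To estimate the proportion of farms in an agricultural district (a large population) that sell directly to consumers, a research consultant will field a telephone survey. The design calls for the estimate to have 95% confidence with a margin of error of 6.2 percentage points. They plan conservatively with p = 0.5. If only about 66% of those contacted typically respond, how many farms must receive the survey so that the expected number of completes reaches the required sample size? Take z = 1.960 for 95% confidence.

379

Completed interviews needed: n₀ = 1.960² × 0.2500 / 0.062² ≈ 249.84 → 250.
At a 66% response rate, contacts needed = 250 / 0.66 ≈ 378.79 → 379.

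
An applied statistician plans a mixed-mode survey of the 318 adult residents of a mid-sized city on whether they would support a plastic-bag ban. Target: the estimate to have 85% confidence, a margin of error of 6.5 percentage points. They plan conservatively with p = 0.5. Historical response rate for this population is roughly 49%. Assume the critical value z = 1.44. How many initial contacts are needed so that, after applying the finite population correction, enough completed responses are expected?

Completed interviews needed (unadjusted): n₀ = 1.44² × 0.2500 / 0.065² ≈ 122.70 → 123.
FPC for N = 318: n = 123 / (1 + 122/318) = 123 / 1.3836 ≈ 88.90 → 89.
At a 49% response rate, contacts needed = 89 / 0.49 ≈ 181.63 → 182.

182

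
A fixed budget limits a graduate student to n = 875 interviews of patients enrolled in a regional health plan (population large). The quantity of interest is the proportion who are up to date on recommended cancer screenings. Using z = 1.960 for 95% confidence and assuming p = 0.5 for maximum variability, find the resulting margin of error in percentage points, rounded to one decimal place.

3.3

SE(p̂) = √[p(1−p)/n] = √[0.2500/875] = 0.01690.
E = z × SE = 1.960 × 0.01690 = 0.03313, or 3.3 percentage points.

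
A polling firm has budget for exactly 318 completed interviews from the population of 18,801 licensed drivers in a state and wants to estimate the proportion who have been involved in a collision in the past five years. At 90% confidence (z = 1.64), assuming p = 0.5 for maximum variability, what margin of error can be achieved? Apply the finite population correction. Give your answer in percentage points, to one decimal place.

4.6

Finite-population factor: (N−n)/(N−1) = (18801−318)/(18801−1) = 0.9831.
SE(p̂) = √[p(1−p)/n · (N−n)/(N−1)] = √[0.2500/318 × 0.9831] = 0.02780.
E = z × SE = 1.64 × 0.02780 = 0.04559 ≈ 4.6 percentage points.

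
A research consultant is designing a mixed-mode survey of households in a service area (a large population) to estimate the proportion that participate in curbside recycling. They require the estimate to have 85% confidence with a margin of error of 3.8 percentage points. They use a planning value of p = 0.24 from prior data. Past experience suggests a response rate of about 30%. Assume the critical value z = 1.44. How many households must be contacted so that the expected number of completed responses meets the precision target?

Completed interviews needed: n₀ = 1.44² × 0.1824 / 0.038² ≈ 261.93 → 262.
At a 30% response rate, contacts needed = 262 / 0.30 ≈ 873.33 → 874.

874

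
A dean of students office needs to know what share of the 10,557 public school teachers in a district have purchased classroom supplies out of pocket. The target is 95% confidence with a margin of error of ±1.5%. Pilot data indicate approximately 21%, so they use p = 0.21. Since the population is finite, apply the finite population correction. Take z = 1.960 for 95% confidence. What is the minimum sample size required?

2234

Unadjusted: n₀ = 1.960² × 0.21 × 0.79 / 0.015² ≈ 2832.54, so n₀ = 2833.
Finite population correction with N = 10,557: n = n₀ / (1 + (n₀−1)/N) = 2833 / (1 + 2832/10557) = 2833 / 1.2683 ≈ 2233.77.
Rounding up, n = 2234.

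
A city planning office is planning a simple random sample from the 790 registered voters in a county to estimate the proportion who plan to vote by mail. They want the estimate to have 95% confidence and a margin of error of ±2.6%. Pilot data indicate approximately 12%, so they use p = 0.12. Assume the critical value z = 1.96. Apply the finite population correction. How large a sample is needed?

Unadjusted: n₀ = 1.96² × 0.12 × 0.88 / 0.026² ≈ 600.11, so n₀ = 601.
Finite population correction with N = 790: n = n₀ / (1 + (n₀−1)/N) = 601 / (1 + 600/790) = 601 / 1.7595 ≈ 341.58.
Rounding up, n = 342.

342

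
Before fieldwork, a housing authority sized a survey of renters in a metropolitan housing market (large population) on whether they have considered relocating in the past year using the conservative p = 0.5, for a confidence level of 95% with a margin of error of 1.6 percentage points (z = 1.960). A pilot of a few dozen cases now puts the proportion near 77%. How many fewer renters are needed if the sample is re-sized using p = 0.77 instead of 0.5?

1094

Conservative (p = 0.5): n = 1.960² × 0.25 / 0.016² ≈ 3751.56 → 3752.
Using p = 0.77: p(1−p) = 0.1771, so n = 1.960² × 0.1771 / 0.016² ≈ 2657.61 → 2658.
Reduction: 3752 − 2658 = 1094.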